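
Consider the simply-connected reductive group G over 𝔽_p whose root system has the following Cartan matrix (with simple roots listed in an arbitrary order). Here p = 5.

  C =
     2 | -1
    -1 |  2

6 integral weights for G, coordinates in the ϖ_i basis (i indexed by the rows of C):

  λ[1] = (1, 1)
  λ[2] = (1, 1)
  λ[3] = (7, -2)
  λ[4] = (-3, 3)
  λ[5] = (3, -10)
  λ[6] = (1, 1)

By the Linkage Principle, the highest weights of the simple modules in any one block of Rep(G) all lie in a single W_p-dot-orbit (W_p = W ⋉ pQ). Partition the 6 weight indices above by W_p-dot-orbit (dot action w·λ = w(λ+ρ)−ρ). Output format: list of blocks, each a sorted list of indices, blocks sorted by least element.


Dynkin diagram of C (from the 2 off-diagonal −1 entries): A_2.

λ_j+ρ reflected into Ā_5 (⟨·,θ^∨⟩≤5); 2-tuples as given:

  λ_1+ρ ↦ (2, 2)
  λ_2+ρ ↦ (2, 2)
  λ_3+ρ ↦ (2, 2)
  λ_4+ρ ↦ (2, 2)
  λ_5+ρ ↦ (1, 0)
  λ_6+ρ ↦ (2, 2)

Grouping the 6 weights by Ā_5-representative: 2 linkage classes.

[[1, 2, 3, 4, 6], [5]]


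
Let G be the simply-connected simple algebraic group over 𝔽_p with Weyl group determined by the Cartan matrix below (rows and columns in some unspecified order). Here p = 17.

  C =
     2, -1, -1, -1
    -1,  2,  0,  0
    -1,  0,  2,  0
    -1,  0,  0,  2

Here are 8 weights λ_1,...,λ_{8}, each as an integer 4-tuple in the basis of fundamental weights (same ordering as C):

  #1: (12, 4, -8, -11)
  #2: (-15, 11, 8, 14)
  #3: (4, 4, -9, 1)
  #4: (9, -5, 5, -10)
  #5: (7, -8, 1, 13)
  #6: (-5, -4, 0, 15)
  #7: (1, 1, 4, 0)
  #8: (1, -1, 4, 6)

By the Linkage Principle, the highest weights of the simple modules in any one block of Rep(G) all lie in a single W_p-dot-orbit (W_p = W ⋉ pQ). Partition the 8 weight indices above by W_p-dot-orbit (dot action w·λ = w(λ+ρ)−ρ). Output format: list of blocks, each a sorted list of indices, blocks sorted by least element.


Cartan matrix: type D_4 (|W|=192); un-permuting the 4 rows.

W_17-reps of the 8 weights in Ā_17 (same 4-coord order as C):

  λ_1 → (3, 1, 3, 6) · λ_2 → (2, 2, 5, 1) · λ_3 → (2, 2, 5, 1) · λ_4 → (3, 1, 3, 6) · λ_5 → (2, 0, 5, 7) · λ_6 → (3, 1, 3, 6) · λ_7 → (2, 2, 5, 1) · λ_8 → (2, 0, 5, 7)

These 8 weights hit 3 W_17-dot-orbits; sizes (3, 3, 2):

[[1, 4, 6], [2, 3, 7], [5, 8]]


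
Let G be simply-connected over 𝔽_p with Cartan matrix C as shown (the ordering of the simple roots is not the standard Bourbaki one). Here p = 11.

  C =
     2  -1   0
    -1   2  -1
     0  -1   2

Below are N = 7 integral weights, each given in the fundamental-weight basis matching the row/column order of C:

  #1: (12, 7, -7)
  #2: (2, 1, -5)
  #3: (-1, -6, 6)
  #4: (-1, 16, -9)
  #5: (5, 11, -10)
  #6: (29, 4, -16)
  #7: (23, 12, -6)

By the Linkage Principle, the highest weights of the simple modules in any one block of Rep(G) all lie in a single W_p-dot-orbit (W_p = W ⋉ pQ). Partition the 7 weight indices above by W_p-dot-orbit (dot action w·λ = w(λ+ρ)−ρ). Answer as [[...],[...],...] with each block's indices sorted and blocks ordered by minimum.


Type A_3, rank 3, |W|=24; reorder rows/cols to standard.

Folding the 7 weights λ_j+ρ into Ā_11 (reps in the given 3-coord order):

  λ_1 → (1, 2, 2) · λ_2 → (1, 2, 2) · λ_3 → (5, 0, 2) · λ_4 → (6, 3, 2) · λ_5 → (1, 2, 2) · λ_6 → (1, 2, 2) · λ_7 → (1, 2, 2)

3 distinct reps among the 7 weights ⇒ 3 W_11-linkage classes:

[[1, 2, 5, 6, 7], [3], [4]]


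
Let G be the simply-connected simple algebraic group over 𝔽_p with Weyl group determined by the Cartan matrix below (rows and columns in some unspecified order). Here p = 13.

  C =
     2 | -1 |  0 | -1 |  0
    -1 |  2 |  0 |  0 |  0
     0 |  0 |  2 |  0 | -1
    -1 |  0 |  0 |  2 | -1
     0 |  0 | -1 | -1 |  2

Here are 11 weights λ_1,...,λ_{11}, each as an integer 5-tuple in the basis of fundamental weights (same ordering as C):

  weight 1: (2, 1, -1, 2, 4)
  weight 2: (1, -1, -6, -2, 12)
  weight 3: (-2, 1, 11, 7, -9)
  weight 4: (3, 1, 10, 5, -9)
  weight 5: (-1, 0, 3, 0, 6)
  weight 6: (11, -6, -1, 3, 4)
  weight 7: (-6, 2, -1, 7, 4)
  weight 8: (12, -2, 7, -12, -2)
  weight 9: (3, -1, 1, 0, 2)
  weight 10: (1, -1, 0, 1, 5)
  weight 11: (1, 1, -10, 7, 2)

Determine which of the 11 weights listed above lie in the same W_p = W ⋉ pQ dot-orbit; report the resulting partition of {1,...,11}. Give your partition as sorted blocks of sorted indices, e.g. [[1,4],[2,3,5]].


Type A_5, rank 5, |W|=720; reorder rows/cols to standard.

Alcove-folded reps (p=13, 11 weights, presented ϖ-order):

  1: (3, 2, 0, 3, 5);  2: (0, 1, 4, 1, 7);  3: (0, 1, 4, 1, 7);  4: (2, 0, 1, 2, 6);  5: (0, 1, 4, 1, 7);  6: (4, 0, 2, 1, 3);  7: (3, 2, 0, 3, 5);  8: (0, 1, 4, 1, 7);  9: (4, 0, 2, 1, 3);  10: (2, 0, 1, 2, 6);  11: (2, 0, 1, 2, 6)

These 11 weights hit 4 W_13-dot-orbits; sizes (2, 4, 3, 2):

[[1, 7], [2, 3, 5, 8], [4, 10, 11], [6, 9]]


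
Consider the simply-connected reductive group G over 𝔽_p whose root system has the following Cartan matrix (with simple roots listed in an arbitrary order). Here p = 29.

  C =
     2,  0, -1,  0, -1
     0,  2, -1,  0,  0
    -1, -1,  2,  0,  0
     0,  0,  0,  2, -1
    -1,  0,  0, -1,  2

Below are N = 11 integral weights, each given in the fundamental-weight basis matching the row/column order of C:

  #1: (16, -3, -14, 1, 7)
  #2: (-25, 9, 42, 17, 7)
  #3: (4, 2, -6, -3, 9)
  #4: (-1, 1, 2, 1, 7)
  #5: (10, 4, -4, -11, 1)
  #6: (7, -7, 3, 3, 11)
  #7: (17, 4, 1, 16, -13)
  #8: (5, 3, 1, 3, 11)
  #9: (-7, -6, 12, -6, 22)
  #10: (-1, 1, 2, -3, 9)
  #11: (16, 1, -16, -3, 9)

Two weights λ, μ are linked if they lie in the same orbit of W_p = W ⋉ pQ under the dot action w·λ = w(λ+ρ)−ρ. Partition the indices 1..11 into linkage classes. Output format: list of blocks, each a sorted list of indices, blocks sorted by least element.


Cartan matrix: type A_5 (|W|=720); un-permuting the 5 rows.

W_29-reps of the 11 weights in Ā_29 (same 5-coord order as C):

  [1] (2, 13, 2, 2, 8) · [2] (0, 2, 3, 2, 8) · [3] (0, 2, 3, 2, 8) · [4] (0, 2, 3, 2, 8) · [5] (0, 2, 3, 2, 8) · [6] (6, 4, 2, 4, 12) · [7] (6, 4, 2, 4, 12) · [8] (6, 4, 2, 4, 12) · [9] (6, 4, 2, 4, 12) · [10] (0, 2, 3, 2, 8) · [11] (2, 13, 2, 2, 8)

3 distinct reps among the 11 weights ⇒ 3 W_29-linkage classes:

[[1, 11], [2, 3, 4, 5, 10], [6, 7, 8, 9]]


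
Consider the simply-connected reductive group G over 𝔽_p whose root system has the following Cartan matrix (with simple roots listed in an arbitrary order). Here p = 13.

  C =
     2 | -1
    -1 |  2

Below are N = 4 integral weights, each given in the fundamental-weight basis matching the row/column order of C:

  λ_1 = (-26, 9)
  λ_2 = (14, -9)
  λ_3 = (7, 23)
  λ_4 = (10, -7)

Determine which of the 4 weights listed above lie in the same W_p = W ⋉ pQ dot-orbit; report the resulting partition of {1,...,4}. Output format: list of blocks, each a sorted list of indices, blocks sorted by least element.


Type A_2, rank 2, |W|=6; reorder rows/cols to standard.

Folding the 4 weights λ_j+ρ into Ā_13 (reps in the given 2-coord order):

    1: (2, 1)
    2: (5, 6)
    3: (5, 6)
    4: (5, 6)

These 4 weights hit 2 W_13-dot-orbits; sizes (1, 3):

[[1], [2, 3, 4]]


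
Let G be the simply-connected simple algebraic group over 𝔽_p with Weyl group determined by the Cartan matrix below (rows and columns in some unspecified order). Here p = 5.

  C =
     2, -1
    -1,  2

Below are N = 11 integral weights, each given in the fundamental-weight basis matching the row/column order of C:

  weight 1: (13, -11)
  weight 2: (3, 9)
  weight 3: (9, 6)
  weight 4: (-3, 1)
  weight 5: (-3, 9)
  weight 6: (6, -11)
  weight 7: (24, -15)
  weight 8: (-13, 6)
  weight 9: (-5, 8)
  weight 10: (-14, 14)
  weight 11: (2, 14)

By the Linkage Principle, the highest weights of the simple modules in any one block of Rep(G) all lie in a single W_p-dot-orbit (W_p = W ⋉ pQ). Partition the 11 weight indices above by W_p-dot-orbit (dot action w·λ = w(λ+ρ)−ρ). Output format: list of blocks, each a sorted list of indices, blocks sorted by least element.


Root system A_2: the 2×2 matrix C matches after relabeling.

W_5-reps of the 11 weights in Ā_5 (same 2-coord order as C):

  [1] (1, 4);  [2] (1, 4);  [3] (3, 0);  [4] (2, 0);  [5] (3, 0);  [6] (2, 0);  [7] (1, 4);  [8] (2, 0);  [9] (0, 1);  [10] (2, 0);  [11] (3, 0)

The 11 indices split into 4 linkage classes (same alcove rep ⇔ same W_5-dot-orbit):

[[1, 2, 7], [3, 5, 11], [4, 6, 8, 10], [9]]


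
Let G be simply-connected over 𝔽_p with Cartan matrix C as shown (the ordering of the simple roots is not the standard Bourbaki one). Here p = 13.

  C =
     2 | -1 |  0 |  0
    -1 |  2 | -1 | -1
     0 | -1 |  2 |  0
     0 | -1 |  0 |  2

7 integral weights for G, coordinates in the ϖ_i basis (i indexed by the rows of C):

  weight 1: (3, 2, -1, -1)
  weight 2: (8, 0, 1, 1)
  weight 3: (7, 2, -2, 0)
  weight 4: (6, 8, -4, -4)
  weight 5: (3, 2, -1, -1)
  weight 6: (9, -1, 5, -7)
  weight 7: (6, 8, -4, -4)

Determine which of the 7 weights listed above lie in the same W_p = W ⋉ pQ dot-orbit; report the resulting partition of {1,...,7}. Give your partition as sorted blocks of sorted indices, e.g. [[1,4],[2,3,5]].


Dynkin diagram of C (from the 6 off-diagonal −1 entries): D_4.

λ_j+ρ reflected into Ā_13 (⟨·,θ^∨⟩≤13); 4-tuples as given:

  λ_1 → (4, 3, 0, 0);  λ_2 → (8, 1, 1, 1);  λ_3 → (8, 1, 1, 1);  λ_4 → (4, 3, 0, 0);  λ_5 → (4, 3, 0, 0);  λ_6 → (4, 3, 0, 0);  λ_7 → (4, 3, 0, 0)

Grouping the 7 weights by Ā_13-representative: 2 linkage classes.

[[1, 4, 5, 6, 7], [2, 3]]


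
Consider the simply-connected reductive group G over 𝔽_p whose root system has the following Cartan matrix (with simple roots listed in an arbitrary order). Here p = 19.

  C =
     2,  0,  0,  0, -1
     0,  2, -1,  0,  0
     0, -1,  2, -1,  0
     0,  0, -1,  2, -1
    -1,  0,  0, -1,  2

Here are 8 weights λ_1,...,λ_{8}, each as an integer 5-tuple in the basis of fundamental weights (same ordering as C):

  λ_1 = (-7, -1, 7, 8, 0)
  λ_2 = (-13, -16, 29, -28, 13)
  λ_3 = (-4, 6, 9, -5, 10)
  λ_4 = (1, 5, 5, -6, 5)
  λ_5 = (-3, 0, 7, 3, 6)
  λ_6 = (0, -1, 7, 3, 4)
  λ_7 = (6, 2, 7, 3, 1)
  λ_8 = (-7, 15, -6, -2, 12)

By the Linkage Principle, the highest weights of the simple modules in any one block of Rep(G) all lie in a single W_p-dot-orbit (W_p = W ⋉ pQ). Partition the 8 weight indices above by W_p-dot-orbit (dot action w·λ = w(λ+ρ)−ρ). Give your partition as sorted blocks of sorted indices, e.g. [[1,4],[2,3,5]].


A_5 Cartan matrix, 5 simple roots permuted; ρ=(1,1,1,1,1).

Alcove-folded reps (p=19, 8 weights, presented ϖ-order):

  λ_1+ρ ↦ (1, 0, 8, 4, 5);  λ_2+ρ ↦ (2, 2, 6, 4, 2);  λ_3+ρ ↦ (2, 2, 6, 4, 2);  λ_4+ρ ↦ (2, 6, 1, 5, 1);  λ_5+ρ ↦ (1, 0, 8, 4, 5);  λ_6+ρ ↦ (1, 0, 8, 4, 5);  λ_7+ρ ↦ (2, 2, 6, 4, 2);  λ_8+ρ ↦ (2, 6, 1, 5, 1)

These 8 weights hit 3 W_19-dot-orbits; sizes (3, 3, 2):

[[1, 5, 6], [2, 3, 7], [4, 8]]


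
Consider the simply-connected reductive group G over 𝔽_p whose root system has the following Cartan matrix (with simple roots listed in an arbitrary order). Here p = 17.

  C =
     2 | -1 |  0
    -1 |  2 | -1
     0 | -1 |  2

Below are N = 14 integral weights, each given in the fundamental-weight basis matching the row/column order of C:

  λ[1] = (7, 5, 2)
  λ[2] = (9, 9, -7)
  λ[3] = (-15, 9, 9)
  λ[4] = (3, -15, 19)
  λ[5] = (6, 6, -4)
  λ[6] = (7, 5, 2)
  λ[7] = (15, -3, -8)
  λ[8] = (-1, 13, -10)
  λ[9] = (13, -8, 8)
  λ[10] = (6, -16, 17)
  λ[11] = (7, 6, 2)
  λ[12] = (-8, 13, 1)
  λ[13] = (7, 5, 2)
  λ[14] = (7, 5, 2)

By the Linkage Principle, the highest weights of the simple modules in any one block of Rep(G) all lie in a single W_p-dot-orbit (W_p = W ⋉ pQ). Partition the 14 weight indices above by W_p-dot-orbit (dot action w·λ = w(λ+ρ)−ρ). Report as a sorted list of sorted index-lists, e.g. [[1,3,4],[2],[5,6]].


Root system A_3: the 3×3 matrix C matches after relabeling.

Each λ_j+ρ reduced to Ā_17; 3-tuples below use C's row order:

  [1] (8, 6, 3);  [2] (7, 4, 3);  [3] (7, 4, 3);  [4] (7, 4, 3);  [5] (7, 4, 3);  [6] (8, 6, 3);  [7] (7, 7, 2);  [8] (0, 5, 9);  [9] (7, 7, 2);  [10] (7, 7, 2);  [11] (7, 7, 2);  [12] (7, 7, 2);  [13] (8, 6, 3);  [14] (8, 6, 3)

Partition of {1..14} into 4 W_17-dot-orbits:

[[1, 6, 13, 14], [2, 3, 4, 5], [7, 9, 10, 11, 12], [8]]


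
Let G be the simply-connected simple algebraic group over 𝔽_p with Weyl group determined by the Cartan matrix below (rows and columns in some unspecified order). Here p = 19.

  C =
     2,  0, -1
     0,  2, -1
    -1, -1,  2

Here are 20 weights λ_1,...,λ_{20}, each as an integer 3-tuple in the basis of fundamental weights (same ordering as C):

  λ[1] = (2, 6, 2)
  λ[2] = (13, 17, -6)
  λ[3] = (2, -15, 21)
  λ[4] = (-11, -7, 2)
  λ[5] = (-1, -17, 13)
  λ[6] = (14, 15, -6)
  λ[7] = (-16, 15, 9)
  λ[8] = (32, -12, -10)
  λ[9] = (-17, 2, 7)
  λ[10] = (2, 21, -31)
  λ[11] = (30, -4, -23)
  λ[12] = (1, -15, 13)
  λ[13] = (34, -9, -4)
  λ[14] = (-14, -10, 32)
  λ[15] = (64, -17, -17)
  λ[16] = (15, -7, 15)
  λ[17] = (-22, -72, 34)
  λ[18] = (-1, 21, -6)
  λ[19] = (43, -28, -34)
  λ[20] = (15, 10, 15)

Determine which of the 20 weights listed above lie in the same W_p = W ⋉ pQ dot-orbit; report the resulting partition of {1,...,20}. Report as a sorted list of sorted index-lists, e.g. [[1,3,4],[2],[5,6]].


A_3 Cartan matrix, 3 simple roots permuted; ρ=(1,1,1).

Ā_19 reps of the 20 weights (A_3, coords as presented):

    λ_1+ρ ↦ (3, 7, 3)
    λ_2+ρ ↦ (1, 5, 5)
    λ_3+ρ ↦ (3, 8, 5)
    λ_4+ρ ↦ (3, 7, 3)
    λ_5+ρ ↦ (2, 14, 0)
    λ_6+ρ ↦ (3, 4, 5)
    λ_7+ρ ↦ (3, 4, 5)
    λ_8+ρ ↦ (1, 5, 5)
    λ_9+ρ ↦ (8, 5, 3)
    λ_10+ρ ↦ (8, 5, 3)
    λ_11+ρ ↦ (3, 7, 3)
    λ_12+ρ ↦ (2, 14, 0)
    λ_13+ρ ↦ (3, 8, 5)
    λ_14+ρ ↦ (1, 5, 5)
    λ_15+ρ ↦ (3, 8, 5)
    λ_16+ρ ↦ (3, 7, 3)
    λ_17+ρ ↦ (2, 14, 0)
    λ_18+ρ ↦ (2, 14, 0)
    λ_19+ρ ↦ (3, 8, 5)
    λ_20+ρ ↦ (3, 8, 5)

These 20 weights hit 6 W_19-dot-orbits; sizes (4, 3, 5, 4, 2, 2):

[[1, 4, 11, 16], [2, 8, 14], [3, 13, 15, 19, 20], [5, 12, 17, 18], [6, 7], [9, 10]]


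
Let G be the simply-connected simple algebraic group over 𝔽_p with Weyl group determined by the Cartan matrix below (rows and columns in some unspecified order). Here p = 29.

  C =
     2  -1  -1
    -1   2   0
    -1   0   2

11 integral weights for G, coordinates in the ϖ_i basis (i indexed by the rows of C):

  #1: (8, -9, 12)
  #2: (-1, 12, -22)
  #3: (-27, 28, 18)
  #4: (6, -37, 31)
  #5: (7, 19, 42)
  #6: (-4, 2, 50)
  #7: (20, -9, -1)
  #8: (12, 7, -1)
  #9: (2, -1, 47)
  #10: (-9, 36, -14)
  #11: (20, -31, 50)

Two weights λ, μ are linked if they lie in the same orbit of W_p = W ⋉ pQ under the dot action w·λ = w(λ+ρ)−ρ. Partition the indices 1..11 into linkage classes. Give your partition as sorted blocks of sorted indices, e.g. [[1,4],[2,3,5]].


Cartan matrix: type A_3 (|W|=24); un-permuting the 3 rows.

W_29-reps of the 11 weights in Ā_29 (same 3-coord order as C):

    [1] (1, 8, 13)
    [2] (13, 8, 0)
    [3] (19, 3, 7)
    [4] (19, 3, 7)
    [5] (1, 8, 13)
    [6] (19, 3, 7)
    [7] (13, 8, 0)
    [8] (13, 8, 0)
    [9] (19, 3, 7)
    [10] (13, 8, 0)
    [11] (1, 8, 13)

These 11 weights hit 3 W_29-dot-orbits; sizes (3, 4, 4):

[[1, 5, 11], [2, 7, 8, 10], [3, 4, 6, 9]]


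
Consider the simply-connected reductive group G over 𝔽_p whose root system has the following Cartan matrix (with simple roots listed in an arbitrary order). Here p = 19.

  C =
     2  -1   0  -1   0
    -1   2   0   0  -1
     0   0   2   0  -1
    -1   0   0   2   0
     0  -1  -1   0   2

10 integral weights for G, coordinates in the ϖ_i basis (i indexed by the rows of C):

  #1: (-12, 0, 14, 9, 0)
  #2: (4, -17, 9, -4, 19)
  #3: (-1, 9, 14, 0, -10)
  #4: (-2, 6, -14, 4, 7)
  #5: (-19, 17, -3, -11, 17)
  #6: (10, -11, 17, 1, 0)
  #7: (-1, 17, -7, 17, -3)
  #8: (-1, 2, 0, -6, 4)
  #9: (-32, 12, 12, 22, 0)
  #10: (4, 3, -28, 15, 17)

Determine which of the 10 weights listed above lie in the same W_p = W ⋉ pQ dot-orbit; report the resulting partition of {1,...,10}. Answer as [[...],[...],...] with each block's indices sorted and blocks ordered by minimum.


Cartan matrix: type A_5 (|W|=720); un-permuting the 5 rows.

W_19-reps of the 10 weights in Ā_19 (same 5-coord order as C):

  λ_1+ρ ↦ (0, 1, 6, 1, 9) · λ_2+ρ ↦ (3, 2, 1, 0, 3) · λ_3+ρ ↦ (0, 1, 6, 1, 9) · λ_4+ρ ↦ (1, 1, 8, 4, 5) · λ_5+ρ ↦ (0, 1, 6, 1, 9) · λ_6+ρ ↦ (0, 1, 6, 1, 9) · λ_7+ρ ↦ (0, 1, 6, 1, 9) · λ_8+ρ ↦ (3, 2, 1, 0, 3) · λ_9+ρ ↦ (1, 1, 8, 4, 5) · λ_10+ρ ↦ (3, 2, 1, 0, 3)

3 distinct reps among the 10 weights ⇒ 3 W_19-linkage classes:

[[1, 3, 5, 6, 7], [2, 8, 10], [4, 9]]


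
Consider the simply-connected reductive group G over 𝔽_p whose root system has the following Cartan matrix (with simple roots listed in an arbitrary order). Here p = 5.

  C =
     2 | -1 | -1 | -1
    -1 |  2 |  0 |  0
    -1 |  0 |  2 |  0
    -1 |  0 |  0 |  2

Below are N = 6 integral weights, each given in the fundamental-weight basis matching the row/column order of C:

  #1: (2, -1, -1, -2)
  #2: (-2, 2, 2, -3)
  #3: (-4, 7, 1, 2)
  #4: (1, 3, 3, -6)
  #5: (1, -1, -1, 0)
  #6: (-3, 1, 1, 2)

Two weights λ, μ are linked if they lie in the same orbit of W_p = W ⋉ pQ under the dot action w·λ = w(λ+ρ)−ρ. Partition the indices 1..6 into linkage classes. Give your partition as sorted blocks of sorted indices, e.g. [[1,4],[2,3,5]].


Type D_4, rank 4, |W|=192; reorder rows/cols to standard.

W_5-reps of the 6 weights in Ā_5 (same 4-coord order as C):

  [1] (2, 0, 0, 1);  [2] (2, 0, 0, 1);  [3] (2, 0, 0, 1);  [4] (0, 1, 1, 0);  [5] (2, 0, 0, 1);  [6] (2, 0, 0, 1)

Grouping the 6 weights by Ā_5-representative: 2 linkage classes.

[[1, 2, 3, 5, 6], [4]]


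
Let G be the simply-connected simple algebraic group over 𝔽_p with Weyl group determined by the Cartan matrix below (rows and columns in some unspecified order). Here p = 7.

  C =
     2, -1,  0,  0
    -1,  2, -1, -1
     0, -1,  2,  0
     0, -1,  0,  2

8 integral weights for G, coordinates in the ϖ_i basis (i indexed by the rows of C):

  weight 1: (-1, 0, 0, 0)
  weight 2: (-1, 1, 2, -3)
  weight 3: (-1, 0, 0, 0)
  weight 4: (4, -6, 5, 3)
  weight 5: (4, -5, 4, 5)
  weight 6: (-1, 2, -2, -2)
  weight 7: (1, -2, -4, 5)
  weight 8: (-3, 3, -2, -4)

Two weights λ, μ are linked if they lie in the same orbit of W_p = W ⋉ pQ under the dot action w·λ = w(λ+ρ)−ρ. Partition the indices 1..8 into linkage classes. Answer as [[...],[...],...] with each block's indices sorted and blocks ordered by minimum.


Dynkin diagram of C (from the 6 off-diagonal −1 entries): D_4.

Ā_7 reps of the 8 weights (D_4, coords as presented):

  λ_1 → (0, 1, 1, 1);  λ_2 → (0, 0, 3, 2);  λ_3 → (0, 1, 1, 1);  λ_4 → (0, 1, 1, 1);  λ_5 → (0, 1, 0, 1);  λ_6 → (0, 1, 1, 1);  λ_7 → (2, 1, 1, 2);  λ_8 → (0, 1, 1, 1)

These 8 weights hit 4 W_7-dot-orbits; sizes (5, 1, 1, 1):

[[1, 3, 4, 6, 8], [2], [5], [7]]


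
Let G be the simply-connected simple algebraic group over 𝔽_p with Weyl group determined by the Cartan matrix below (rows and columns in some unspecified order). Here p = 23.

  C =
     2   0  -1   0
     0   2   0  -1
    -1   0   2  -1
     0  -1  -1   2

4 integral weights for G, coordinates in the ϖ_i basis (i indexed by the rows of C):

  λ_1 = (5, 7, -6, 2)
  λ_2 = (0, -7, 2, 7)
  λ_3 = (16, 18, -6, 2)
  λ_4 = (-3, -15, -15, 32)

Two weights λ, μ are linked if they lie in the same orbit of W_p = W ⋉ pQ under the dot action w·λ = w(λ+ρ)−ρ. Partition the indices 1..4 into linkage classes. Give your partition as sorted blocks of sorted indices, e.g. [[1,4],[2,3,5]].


Type A_4, rank 4, |W|=120; reorder rows/cols to standard.

Ā_23 reps of the 4 weights (A_4, coords as presented):

  λ_1+ρ ↦ (1, 6, 3, 2) · λ_2+ρ ↦ (1, 6, 3, 2) · λ_3+ρ ↦ (1, 6, 3, 2) · λ_4+ρ ↦ (4, 4, 2, 3)

2 distinct reps among the 4 weights ⇒ 2 W_23-linkage classes:

[[1, 2, 3], [4]]


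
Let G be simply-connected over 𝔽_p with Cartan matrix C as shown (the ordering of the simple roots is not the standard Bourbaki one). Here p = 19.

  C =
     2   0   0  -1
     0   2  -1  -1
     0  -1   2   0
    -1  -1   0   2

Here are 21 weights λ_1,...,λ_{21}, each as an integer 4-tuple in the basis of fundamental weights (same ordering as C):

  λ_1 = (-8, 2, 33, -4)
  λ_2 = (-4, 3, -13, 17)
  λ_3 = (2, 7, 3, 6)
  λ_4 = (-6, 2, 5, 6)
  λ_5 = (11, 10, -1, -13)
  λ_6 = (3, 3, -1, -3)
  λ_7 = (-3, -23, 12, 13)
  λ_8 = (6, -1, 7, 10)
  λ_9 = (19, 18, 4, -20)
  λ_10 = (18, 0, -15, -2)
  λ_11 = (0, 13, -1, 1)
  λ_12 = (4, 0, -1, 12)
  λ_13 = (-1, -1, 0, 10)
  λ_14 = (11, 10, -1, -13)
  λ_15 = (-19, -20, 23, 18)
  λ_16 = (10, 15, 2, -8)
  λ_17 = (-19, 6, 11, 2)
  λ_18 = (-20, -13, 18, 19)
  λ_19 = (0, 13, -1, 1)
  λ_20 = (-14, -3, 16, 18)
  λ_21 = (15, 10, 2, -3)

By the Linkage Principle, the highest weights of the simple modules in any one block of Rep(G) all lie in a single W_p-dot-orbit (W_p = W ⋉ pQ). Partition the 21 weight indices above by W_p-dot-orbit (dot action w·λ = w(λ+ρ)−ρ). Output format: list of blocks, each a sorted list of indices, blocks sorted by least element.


A_4 Cartan matrix, 4 simple roots permuted; ρ=(1,1,1,1).

Folding the 21 weights λ_j+ρ into Ā_19 (reps in the given 4-coord order):

  λ_1 → (0, 8, 1, 7) · λ_2 → (0, 8, 1, 7) · λ_3 → (0, 8, 1, 7) · λ_4 → (5, 3, 6, 2) · λ_5 → (0, 0, 1, 11) · λ_6 → (2, 2, 0, 2) · λ_7 → (5, 3, 6, 2) · λ_8 → (0, 0, 1, 11) · λ_9 → (5, 1, 0, 13) · λ_10 → (5, 1, 0, 13) · λ_11 → (1, 14, 0, 2) · λ_12 → (5, 1, 0, 13) · λ_13 → (0, 0, 1, 11) · λ_14 → (0, 0, 1, 11) · λ_15 → (5, 1, 0, 13) · λ_16 → (0, 8, 1, 7) · λ_17 → (0, 8, 1, 7) · λ_18 → (0, 0, 1, 11) · λ_19 → (1, 14, 0, 2) · λ_20 → (2, 2, 0, 2) · λ_21 → (5, 3, 6, 2)

The 21 indices split into 6 linkage classes (same alcove rep ⇔ same W_19-dot-orbit):

[[1, 2, 3, 16, 17], [4, 7, 21], [5, 8, 13, 14, 18], [6, 20], [9, 10, 12, 15], [11, 19]]


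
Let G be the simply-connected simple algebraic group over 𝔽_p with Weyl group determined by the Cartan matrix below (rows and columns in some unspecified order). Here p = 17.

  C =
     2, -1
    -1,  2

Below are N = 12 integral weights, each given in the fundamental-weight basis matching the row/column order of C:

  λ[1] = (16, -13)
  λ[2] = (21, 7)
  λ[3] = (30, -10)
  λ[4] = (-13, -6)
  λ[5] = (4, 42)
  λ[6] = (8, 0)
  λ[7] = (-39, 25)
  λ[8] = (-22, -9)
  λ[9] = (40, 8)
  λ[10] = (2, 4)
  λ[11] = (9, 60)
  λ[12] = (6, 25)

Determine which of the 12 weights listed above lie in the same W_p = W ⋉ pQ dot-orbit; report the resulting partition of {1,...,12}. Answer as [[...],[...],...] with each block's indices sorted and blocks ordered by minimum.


Root system A_2: the 2×2 matrix C matches after relabeling.

W_17-reps of the 12 weights in Ā_17 (same 2-coord order as C):

  λ_1 → (5, 12);  λ_2 → (4, 5);  λ_3 → (3, 5);  λ_4 → (5, 12);  λ_5 → (3, 5);  λ_6 → (9, 1);  λ_7 → (4, 5);  λ_8 → (4, 5);  λ_9 → (9, 1);  λ_10 → (3, 5);  λ_11 → (7, 7);  λ_12 → (9, 1)

Linkage partition of the 12 weights (5 classes, p=17):

[[1, 4], [2, 7, 8], [3, 5, 10], [6, 9, 12], [11]]


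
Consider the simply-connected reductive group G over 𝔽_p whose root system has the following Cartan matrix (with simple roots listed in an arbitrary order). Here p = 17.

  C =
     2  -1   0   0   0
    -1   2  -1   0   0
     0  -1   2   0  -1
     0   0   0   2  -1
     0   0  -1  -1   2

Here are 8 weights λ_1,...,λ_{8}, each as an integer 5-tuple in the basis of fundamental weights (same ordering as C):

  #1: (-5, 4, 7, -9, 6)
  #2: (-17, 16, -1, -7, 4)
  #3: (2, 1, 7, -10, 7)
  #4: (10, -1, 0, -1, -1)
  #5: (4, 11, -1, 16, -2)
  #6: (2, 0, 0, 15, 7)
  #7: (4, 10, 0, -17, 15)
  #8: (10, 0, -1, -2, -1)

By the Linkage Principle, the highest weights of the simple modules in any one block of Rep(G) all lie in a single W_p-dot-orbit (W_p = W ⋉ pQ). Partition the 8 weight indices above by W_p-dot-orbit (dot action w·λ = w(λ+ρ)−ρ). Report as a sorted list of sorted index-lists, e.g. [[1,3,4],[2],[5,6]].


Type A_5, rank 5, |W|=720; reorder rows/cols to standard.

Folding the 8 weights λ_j+ρ into Ā_17 (reps in the given 5-coord order):

    1: (1, 1, 7, 4, 1)
    2: (11, 0, 1, 0, 0)
    3: (1, 1, 7, 4, 1)
    4: (11, 0, 1, 0, 0)
    5: (11, 0, 1, 0, 0)
    6: (1, 1, 7, 4, 1)
    7: (11, 0, 1, 0, 0)
    8: (11, 0, 1, 0, 0)

Linkage partition of the 8 weights (2 classes, p=17):

[[1, 3, 6], [2, 4, 5, 7, 8]]


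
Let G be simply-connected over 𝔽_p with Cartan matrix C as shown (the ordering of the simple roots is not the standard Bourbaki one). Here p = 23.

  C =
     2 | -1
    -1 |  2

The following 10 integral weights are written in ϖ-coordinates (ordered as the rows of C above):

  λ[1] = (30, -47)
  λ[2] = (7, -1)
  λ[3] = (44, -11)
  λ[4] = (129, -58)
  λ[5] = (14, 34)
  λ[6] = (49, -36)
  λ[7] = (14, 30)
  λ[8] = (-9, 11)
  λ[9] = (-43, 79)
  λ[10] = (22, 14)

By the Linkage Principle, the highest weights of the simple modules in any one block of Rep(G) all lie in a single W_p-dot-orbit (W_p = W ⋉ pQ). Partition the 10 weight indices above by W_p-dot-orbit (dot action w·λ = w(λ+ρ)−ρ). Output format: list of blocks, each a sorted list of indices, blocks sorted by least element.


A_2 Cartan matrix, 2 simple roots permuted; ρ=(1,1).

W_23-reps of the 10 weights in Ā_23 (same 2-coord order as C):

  λ_1 → (8, 0);  λ_2 → (8, 0);  λ_3 → (1, 12);  λ_4 → (8, 4);  λ_5 → (8, 4);  λ_6 → (8, 4);  λ_7 → (8, 0);  λ_8 → (8, 4);  λ_9 → (8, 4);  λ_10 → (8, 0)

Partition of {1..10} into 3 W_23-dot-orbits:

[[1, 2, 7, 10], [3], [4, 5, 6, 8, 9]]


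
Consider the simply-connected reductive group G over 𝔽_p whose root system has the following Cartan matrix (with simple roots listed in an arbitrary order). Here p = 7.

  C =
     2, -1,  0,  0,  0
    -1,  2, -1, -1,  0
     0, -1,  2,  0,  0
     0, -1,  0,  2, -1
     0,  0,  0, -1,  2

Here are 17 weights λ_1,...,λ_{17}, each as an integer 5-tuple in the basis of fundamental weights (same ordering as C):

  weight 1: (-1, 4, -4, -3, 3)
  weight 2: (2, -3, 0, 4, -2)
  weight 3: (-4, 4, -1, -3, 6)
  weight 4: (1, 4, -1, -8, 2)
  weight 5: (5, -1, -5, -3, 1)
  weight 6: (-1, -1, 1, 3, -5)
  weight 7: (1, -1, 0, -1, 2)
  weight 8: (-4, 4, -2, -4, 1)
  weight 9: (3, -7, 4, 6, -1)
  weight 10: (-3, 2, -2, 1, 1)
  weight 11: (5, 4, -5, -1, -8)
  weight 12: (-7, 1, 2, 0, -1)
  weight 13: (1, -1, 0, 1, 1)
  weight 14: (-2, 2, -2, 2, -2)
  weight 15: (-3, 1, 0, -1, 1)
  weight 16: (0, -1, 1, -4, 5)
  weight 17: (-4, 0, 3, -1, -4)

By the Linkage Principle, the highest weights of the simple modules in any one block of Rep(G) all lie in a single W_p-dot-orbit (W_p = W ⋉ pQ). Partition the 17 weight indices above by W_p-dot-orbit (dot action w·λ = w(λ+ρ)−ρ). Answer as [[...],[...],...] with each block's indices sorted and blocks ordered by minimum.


Cartan matrix: type D_5 (|W|=1920); un-permuting the 5 rows.

Folding the 17 weights λ_j+ρ into Ā_7 (reps in the given 5-coord order):

  [1] (0, 0, 3, 0, 2);  [2] (1, 1, 1, 0, 1);  [3] (0, 0, 3, 0, 2);  [4] (0, 0, 2, 0, 4);  [5] (0, 0, 2, 0, 4);  [6] (0, 0, 2, 0, 4);  [7] (2, 0, 1, 0, 3);  [8] (1, 1, 1, 0, 1);  [9] (2, 0, 1, 0, 3);  [10] (2, 0, 1, 0, 2);  [11] (0, 0, 2, 0, 4);  [12] (2, 0, 1, 0, 3);  [13] (2, 0, 1, 0, 2);  [14] (1, 1, 1, 0, 1);  [15] (2, 0, 1, 0, 2);  [16] (2, 0, 1, 0, 3);  [17] (2, 0, 1, 0, 2)

The 17 indices split into 5 linkage classes (same alcove rep ⇔ same W_7-dot-orbit):

[[1, 3], [2, 8, 14], [4, 5, 6, 11], [7, 9, 12, 16], [10, 13, 15, 17]]


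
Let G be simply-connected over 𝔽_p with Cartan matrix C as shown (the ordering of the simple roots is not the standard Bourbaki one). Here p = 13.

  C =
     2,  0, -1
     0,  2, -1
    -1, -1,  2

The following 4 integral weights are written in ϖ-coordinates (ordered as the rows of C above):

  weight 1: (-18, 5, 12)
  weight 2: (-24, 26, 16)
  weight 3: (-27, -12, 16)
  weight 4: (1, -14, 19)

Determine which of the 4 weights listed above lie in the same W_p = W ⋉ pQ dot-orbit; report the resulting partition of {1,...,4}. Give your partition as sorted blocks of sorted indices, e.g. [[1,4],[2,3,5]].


C ↔ A_3 under row/col permutation; |W(A_3)| = 24.

Folding the 4 weights λ_j+ρ into Ā_13 (reps in the given 3-coord order):

  [1] (7, 4, 0)
  [2] (1, 3, 5)
  [3] (7, 4, 0)
  [4] (7, 4, 0)

2 distinct reps among the 4 weights ⇒ 2 W_13-linkage classes:

[[1, 3, 4], [2]]


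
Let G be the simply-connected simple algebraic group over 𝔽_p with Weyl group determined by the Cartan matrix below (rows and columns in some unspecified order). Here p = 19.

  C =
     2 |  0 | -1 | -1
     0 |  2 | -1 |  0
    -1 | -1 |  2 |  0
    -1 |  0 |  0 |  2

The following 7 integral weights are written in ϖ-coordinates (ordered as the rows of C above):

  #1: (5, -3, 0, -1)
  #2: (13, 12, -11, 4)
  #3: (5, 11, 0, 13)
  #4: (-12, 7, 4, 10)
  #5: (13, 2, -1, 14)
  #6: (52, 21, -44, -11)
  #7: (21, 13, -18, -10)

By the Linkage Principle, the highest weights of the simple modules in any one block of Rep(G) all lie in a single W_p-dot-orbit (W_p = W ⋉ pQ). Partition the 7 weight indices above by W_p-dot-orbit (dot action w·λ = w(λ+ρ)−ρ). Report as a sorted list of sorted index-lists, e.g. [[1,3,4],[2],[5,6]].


Cartan matrix: type A_4 (|W|=120); un-permuting the 4 rows.

λ_j+ρ reflected into Ā_19 (⟨·,θ^∨⟩≤19); 4-tuples as given:

    λ_1 → (5, 1, 1, 0)
    λ_2 → (4, 0, 10, 2)
    λ_3 → (5, 1, 1, 0)
    λ_4 → (5, 2, 6, 0)
    λ_5 → (4, 0, 10, 2)
    λ_6 → (4, 0, 10, 2)
    λ_7 → (4, 0, 10, 2)

3 distinct reps among the 7 weights ⇒ 3 W_19-linkage classes:

[[1, 3], [2, 5, 6, 7], [4]]


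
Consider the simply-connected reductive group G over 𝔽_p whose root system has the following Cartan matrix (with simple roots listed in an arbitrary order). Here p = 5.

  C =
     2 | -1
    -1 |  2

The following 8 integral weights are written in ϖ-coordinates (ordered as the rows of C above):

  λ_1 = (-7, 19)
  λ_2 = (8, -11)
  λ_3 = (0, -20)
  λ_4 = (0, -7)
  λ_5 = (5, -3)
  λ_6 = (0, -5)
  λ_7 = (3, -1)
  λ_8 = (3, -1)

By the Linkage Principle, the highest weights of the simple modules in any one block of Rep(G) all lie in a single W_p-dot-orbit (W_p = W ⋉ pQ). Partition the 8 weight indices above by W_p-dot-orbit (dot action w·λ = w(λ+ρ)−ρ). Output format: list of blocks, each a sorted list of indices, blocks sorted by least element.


C ↔ A_2 under row/col permutation; |W(A_2)| = 6.

Alcove-folded reps (p=5, 8 weights, presented ϖ-order):

  λ_1+ρ ↦ (4, 0)
  λ_2+ρ ↦ (4, 0)
  λ_3+ρ ↦ (3, 1)
  λ_4+ρ ↦ (4, 0)
  λ_5+ρ ↦ (3, 1)
  λ_6+ρ ↦ (3, 1)
  λ_7+ρ ↦ (4, 0)
  λ_8+ρ ↦ (4, 0)

Linkage partition of the 8 weights (2 classes, p=5):

[[1, 2, 4, 7, 8], [3, 5, 6]]


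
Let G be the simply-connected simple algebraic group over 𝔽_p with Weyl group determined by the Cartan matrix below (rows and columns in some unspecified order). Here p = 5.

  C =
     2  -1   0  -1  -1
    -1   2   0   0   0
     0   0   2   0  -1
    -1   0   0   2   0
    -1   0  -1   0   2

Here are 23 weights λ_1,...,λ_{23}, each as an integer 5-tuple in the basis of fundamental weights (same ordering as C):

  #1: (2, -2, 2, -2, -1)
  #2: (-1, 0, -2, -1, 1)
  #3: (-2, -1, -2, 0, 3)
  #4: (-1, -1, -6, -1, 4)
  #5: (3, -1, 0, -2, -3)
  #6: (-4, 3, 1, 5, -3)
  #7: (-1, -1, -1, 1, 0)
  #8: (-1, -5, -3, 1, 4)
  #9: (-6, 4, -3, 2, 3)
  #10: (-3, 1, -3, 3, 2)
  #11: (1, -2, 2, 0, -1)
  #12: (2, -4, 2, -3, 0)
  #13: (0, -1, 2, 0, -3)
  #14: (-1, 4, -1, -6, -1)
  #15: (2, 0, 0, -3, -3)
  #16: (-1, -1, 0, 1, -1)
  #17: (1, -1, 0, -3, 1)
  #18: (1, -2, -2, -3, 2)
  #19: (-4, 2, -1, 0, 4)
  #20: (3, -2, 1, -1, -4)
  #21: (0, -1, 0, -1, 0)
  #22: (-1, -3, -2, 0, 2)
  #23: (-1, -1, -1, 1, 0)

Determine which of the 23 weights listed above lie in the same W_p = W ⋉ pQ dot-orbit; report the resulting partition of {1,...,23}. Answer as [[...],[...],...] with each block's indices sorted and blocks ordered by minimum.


Dynkin diagram of C (from the 8 off-diagonal −1 entries): D_5.

Folding the 23 weights λ_j+ρ into Ā_5 (reps in the given 5-coord order):

    λ_1+ρ ↦ (1, 0, 1, 0, 1)
    λ_2+ρ ↦ (0, 1, 1, 0, 1)
    λ_3+ρ ↦ (0, 1, 1, 0, 1)
    λ_4+ρ ↦ (0, 0, 5, 0, 0)
    λ_5+ρ ↦ (1, 0, 1, 1, 0)
    λ_6+ρ ↦ (1, 0, 1, 0, 1)
    λ_7+ρ ↦ (0, 0, 0, 2, 1)
    λ_8+ρ ↦ (0, 0, 0, 2, 1)
    λ_9+ρ ↦ (0, 0, 1, 2, 0)
    λ_10+ρ ↦ (0, 0, 0, 2, 1)
    λ_11+ρ ↦ (1, 0, 1, 0, 1)
    λ_12+ρ ↦ (0, 1, 1, 0, 1)
    λ_13+ρ ↦ (0, 1, 1, 0, 1)
    λ_14+ρ ↦ (0, 0, 5, 0, 0)
    λ_15+ρ ↦ (1, 0, 1, 1, 0)
    λ_16+ρ ↦ (0, 0, 1, 2, 0)
    λ_17+ρ ↦ (0, 0, 1, 2, 0)
    λ_18+ρ ↦ (1, 0, 1, 1, 0)
    λ_19+ρ ↦ (0, 0, 1, 2, 0)
    λ_20+ρ ↦ (0, 1, 1, 0, 1)
    λ_21+ρ ↦ (1, 0, 1, 0, 1)
    λ_22+ρ ↦ (1, 0, 1, 1, 0)
    λ_23+ρ ↦ (0, 0, 0, 2, 1)

These 23 weights hit 6 W_5-dot-orbits; sizes (4, 5, 2, 4, 4, 4):

[[1, 6, 11, 21], [2, 3, 12, 13, 20], [4, 14], [5, 15, 18, 22], [7, 8, 10, 23], [9, 16, 17, 19]]


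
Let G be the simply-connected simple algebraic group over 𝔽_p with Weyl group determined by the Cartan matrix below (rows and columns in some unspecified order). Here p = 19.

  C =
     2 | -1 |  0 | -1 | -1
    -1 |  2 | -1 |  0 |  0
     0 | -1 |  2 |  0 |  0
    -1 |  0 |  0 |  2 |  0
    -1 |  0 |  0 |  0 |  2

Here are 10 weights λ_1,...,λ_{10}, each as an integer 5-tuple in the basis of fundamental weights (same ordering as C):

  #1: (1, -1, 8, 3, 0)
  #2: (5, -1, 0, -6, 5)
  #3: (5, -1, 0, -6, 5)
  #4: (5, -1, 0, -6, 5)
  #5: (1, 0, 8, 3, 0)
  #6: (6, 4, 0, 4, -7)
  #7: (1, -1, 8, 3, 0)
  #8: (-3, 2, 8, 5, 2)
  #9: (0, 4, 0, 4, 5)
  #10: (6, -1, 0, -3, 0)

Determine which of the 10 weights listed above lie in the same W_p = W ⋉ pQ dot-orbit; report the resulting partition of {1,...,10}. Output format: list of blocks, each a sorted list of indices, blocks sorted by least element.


Cartan matrix: type D_5 (|W|=1920); un-permuting the 5 rows.

Alcove-folded reps (p=19, 10 weights, presented ϖ-order):

  λ_1+ρ ↦ (2, 0, 9, 4, 1);  λ_2+ρ ↦ (1, 0, 1, 5, 6);  λ_3+ρ ↦ (1, 0, 1, 5, 6);  λ_4+ρ ↦ (1, 0, 1, 5, 6);  λ_5+ρ ↦ (2, 0, 9, 4, 1);  λ_6+ρ ↦ (1, 0, 1, 5, 6);  λ_7+ρ ↦ (2, 0, 9, 4, 1);  λ_8+ρ ↦ (2, 0, 9, 4, 1);  λ_9+ρ ↦ (1, 0, 1, 5, 6);  λ_10+ρ ↦ (5, 0, 1, 2, 1)

Grouping the 10 weights by Ā_19-representative: 3 linkage classes.

[[1, 5, 7, 8], [2, 3, 4, 6, 9], [10]]


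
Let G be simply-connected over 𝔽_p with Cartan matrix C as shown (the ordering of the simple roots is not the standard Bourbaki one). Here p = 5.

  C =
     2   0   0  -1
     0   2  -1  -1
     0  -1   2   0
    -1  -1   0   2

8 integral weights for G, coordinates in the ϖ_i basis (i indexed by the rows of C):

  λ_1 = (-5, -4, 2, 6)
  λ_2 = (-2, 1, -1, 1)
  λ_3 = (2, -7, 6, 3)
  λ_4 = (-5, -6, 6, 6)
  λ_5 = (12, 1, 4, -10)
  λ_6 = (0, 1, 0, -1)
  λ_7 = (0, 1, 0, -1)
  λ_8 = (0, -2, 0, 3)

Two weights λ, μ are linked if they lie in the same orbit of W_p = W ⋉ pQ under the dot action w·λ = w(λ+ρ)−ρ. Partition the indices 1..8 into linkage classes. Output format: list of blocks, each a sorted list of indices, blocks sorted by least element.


Dynkin diagram of C (from the 6 off-diagonal −1 entries): A_4.

W_5-reps of the 8 weights in Ā_5 (same 4-coord order as C):

  [1] (2, 1, 2, 0)
  [2] (1, 2, 0, 1)
  [3] (1, 2, 1, 0)
  [4] (2, 1, 2, 0)
  [5] (1, 2, 1, 0)
  [6] (1, 2, 1, 0)
  [7] (1, 2, 1, 0)
  [8] (1, 1, 0, 3)

These 8 weights hit 4 W_5-dot-orbits; sizes (2, 1, 4, 1):

[[1, 4], [2], [3, 5, 6, 7], [8]]


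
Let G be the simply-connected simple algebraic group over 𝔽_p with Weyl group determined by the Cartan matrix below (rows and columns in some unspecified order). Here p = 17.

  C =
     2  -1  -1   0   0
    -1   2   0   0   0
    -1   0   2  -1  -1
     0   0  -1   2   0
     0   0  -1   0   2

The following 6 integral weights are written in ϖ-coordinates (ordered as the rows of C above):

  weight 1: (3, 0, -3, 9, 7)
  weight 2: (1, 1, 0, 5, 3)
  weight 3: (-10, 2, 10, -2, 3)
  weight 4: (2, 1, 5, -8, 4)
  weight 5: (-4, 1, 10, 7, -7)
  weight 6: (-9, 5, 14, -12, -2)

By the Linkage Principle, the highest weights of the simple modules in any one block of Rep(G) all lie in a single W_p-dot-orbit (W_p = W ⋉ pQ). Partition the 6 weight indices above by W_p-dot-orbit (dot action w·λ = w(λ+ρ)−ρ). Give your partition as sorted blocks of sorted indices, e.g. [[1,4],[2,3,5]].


Type D_5, rank 5, |W|=1920; reorder rows/cols to standard.

λ_j+ρ reflected into Ā_17 (⟨·,θ^∨⟩≤17); 5-tuples as given:

  λ_1+ρ ↦ (1, 2, 1, 6, 4)
  λ_2+ρ ↦ (1, 2, 1, 6, 4)
  λ_3+ρ ↦ (1, 6, 1, 1, 4)
  λ_4+ρ ↦ (1, 2, 1, 6, 4)
  λ_5+ρ ↦ (1, 2, 1, 6, 4)
  λ_6+ρ ↦ (1, 2, 1, 6, 4)

Partition of {1..6} into 2 W_17-dot-orbits:

[[1, 2, 4, 5, 6], [3]]


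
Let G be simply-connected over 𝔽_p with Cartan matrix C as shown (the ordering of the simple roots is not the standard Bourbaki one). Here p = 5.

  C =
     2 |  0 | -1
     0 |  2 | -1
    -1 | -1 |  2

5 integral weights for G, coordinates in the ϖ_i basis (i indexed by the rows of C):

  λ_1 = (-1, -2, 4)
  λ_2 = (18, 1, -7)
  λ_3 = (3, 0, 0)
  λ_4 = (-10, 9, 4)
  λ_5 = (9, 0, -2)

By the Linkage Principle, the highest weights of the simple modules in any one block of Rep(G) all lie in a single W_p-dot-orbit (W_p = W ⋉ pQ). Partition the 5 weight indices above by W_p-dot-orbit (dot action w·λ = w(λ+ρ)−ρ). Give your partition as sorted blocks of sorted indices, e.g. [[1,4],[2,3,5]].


Type A_3, rank 3, |W|=24; reorder rows/cols to standard.

λ_j+ρ reflected into Ā_5 (⟨·,θ^∨⟩≤5); 3-tuples as given:

  λ_1 → (0, 1, 4)
  λ_2 → (0, 1, 3)
  λ_3 → (3, 0, 1)
  λ_4 → (0, 1, 4)
  λ_5 → (0, 1, 4)

Linkage partition of the 5 weights (3 classes, p=5):

[[1, 4, 5], [2], [3]]


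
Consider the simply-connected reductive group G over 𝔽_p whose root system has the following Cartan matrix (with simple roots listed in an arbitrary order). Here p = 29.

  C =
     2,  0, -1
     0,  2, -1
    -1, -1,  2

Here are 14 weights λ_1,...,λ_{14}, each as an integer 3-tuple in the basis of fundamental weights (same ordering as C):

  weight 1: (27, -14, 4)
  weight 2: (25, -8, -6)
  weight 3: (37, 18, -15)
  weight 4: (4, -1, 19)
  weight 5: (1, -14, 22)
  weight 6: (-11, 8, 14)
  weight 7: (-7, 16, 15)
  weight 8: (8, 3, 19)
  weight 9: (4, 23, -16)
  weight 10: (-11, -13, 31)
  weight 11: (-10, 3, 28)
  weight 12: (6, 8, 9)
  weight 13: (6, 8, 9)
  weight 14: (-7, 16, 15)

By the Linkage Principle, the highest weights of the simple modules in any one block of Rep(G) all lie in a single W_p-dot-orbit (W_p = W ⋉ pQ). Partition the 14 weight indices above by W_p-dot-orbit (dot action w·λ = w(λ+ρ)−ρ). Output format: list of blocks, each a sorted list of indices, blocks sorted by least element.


Root system A_3: the 3×3 matrix C matches after relabeling.

Folding the 14 weights λ_j+ρ into Ā_29 (reps in the given 3-coord order):

    [1] (16, 1, 8)
    [2] (14, 5, 7)
    [3] (10, 9, 5)
    [4] (5, 0, 20)
    [5] (2, 13, 10)
    [6] (10, 9, 5)
    [7] (2, 13, 10)
    [8] (5, 0, 20)
    [9] (10, 9, 5)
    [10] (7, 9, 10)
    [11] (5, 0, 20)
    [12] (7, 9, 10)
    [13] (7, 9, 10)
    [14] (2, 13, 10)

Grouping the 14 weights by Ā_29-representative: 6 linkage classes.

[[1], [2], [3, 6, 9], [4, 8, 11], [5, 7, 14], [10, 12, 13]]


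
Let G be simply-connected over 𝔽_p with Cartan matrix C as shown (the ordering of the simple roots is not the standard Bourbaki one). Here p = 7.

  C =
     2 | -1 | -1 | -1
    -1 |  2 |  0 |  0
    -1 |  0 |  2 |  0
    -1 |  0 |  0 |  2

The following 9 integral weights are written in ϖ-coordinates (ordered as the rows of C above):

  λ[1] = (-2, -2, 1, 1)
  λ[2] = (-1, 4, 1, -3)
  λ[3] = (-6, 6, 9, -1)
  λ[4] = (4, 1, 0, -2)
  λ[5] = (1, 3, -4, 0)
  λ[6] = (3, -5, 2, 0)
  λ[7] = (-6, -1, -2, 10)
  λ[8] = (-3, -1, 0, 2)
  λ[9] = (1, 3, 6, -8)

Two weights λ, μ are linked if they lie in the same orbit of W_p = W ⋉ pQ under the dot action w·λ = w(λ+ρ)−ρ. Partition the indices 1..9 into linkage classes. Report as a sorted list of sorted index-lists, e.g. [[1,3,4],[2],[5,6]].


D_4 Cartan matrix, 4 simple roots permuted; ρ=(1,1,1,1).

Each λ_j+ρ reduced to Ā_7; 4-tuples below use C's row order:

  λ_1+ρ ↦ (1, 1, 0, 0)
  λ_2+ρ ↦ (2, 3, 0, 0)
  λ_3+ρ ↦ (2, 3, 0, 0)
  λ_4+ρ ↦ (1, 1, 0, 0)
  λ_5+ρ ↦ (1, 3, 2, 0)
  λ_6+ρ ↦ (1, 3, 2, 0)
  λ_7+ρ ↦ (1, 1, 0, 0)
  λ_8+ρ ↦ (1, 1, 0, 0)
  λ_9+ρ ↦ (1, 1, 0, 0)

3 distinct reps among the 9 weights ⇒ 3 W_7-linkage classes:

[[1, 4, 7, 8, 9], [2, 3], [5, 6]]
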